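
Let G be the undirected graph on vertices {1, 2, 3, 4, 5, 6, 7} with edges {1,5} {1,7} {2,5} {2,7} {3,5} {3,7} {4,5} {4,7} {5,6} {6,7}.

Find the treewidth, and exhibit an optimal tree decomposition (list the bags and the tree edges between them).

Treewidth 2.
Bags: B1 = {4, 5, 7}  B2 = {5, 6, 7}  B3 = {1, 5, 7}  B4 = {3, 5, 7}  B5 = {2, 5, 7}
Tree: B1–B2, B2–B3, B3–B4, B4–B5

The largest bag has 3 vertices, giving width 2; this decomposition certifies tw(G) ≤ 2. For the lower bound, G contains the cycle 7–4–5–6–7, so G is not a forest; only forests have treewidth ≤ 1, hence tw(G) ≥ 2. Hence tw(G) = 2 exactly.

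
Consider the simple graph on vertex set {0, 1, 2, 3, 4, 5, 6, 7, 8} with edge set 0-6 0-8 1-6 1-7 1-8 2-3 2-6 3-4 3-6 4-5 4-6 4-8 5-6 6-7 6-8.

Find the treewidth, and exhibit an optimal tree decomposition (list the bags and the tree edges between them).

The largest bag has 3 vertices, giving width 2; this decomposition certifies tw(G) ≤ 2. On the other hand G contains the 3-clique {0, 6, 8}. A clique must lie in a single bag of any decomposition, so no decomposition can have width below 2. Hence tw(G) = 2 exactly.

Treewidth 2.
One such decomposition:
Bags: B1 = {4, 6, 8}  B2 = {4, 5, 6}  B3 = {1, 6, 8}  B4 = {1, 6, 7}  B5 = {3, 4, 6}  B6 = {2, 3, 6}  B7 = {0, 6, 8}
Tree: B1–B2, B1–B3, B3–B4, B1–B5, B5–B6, B3–B7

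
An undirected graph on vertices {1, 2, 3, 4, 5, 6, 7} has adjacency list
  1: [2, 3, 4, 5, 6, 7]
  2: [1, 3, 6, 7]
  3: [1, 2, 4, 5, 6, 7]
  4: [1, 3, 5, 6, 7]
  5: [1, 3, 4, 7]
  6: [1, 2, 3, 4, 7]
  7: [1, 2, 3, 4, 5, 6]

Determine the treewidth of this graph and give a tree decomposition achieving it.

Treewidth 4.
Bags: B1 = {1, 3, 4, 5, 7}  B2 = {1, 3, 4, 6, 7}  B3 = {1, 2, 3, 6, 7}
Tree: B1–B2, B2–B3

Each bag holds 5 vertices, so the decomposition has width 4, which upper-bounds the treewidth. For the lower bound, the 5 vertices {1, 2, 3, 6, 7} are pairwise adjacent, and any tree decomposition puts a clique entirely inside one bag — forcing width ≥ 4. Combining the bounds, tw(G) = 4.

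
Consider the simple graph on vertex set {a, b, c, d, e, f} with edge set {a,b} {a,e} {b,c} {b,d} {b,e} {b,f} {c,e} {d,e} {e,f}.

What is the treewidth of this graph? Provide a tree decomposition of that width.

Treewidth 2.
One optimal decomposition is:
Bags: B1 = {b, d, e}  B2 = {a, b, e}  B3 = {b, c, e}  B4 = {b, e, f}
Tree: B1–B2, B1–B3, B2–B4

Each bag holds 3 vertices, so the decomposition has width 2, which upper-bounds the treewidth. Conversely, {b, d, e} is a clique of size 3, and the vertices of any clique must share a bag in every tree decomposition; so some bag has ≥ 3 vertices and tw(G) ≥ 2. Hence tw(G) = 2 exactly.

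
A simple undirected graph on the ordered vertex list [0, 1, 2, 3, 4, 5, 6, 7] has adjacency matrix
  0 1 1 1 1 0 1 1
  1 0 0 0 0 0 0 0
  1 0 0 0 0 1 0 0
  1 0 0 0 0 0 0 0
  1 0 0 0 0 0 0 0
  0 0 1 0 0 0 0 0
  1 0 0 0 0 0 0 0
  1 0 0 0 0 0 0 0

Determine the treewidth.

1

A width-1 tree decomposition is:
Bags: B1 = {0, 2}  B2 = {0, 7}  B3 = {0, 3}  B4 = {0, 4}  B5 = {0, 1}  B6 = {2, 5}  B7 = {0, 6}
Tree: B1–B2, B1–B3, B2–B4, B2–B5, B1–B6, B2–B7
Every bag has size at most 2, so the width is 2 − 1 = 1 and tw(G) ≤ 1. Any graph with an edge has treewidth ≥ 1, and G has the edge 2–0. Combining the bounds, tw(G) = 1.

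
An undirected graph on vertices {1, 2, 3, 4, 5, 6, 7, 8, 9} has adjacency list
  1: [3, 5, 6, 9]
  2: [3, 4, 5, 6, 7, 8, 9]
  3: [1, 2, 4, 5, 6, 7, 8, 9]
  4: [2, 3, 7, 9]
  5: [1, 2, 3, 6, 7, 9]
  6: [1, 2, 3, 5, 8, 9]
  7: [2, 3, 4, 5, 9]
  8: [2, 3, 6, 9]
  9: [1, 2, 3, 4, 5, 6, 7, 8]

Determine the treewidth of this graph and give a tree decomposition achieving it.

Treewidth 4.
One such decomposition:
Bags: B1 = {2, 3, 4, 7, 9}  B2 = {2, 3, 5, 7, 9}  B3 = {2, 3, 5, 6, 9}  B4 = {2, 3, 6, 8, 9}  B5 = {1, 3, 5, 6, 9}
Tree: B1–B2, B2–B3, B3–B4, B3–B5

The largest bag has 5 vertices, giving width 4; this decomposition certifies tw(G) ≤ 4. For the lower bound, the 5 vertices {1, 3, 5, 6, 9} are pairwise adjacent, and any tree decomposition puts a clique entirely inside one bag — forcing width ≥ 4. Hence tw(G) = 4 exactly.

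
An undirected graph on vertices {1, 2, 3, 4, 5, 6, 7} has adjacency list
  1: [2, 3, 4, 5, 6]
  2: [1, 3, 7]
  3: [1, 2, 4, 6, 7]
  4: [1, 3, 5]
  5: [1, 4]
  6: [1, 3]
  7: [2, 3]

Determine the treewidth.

A width-2 tree decomposition is:
Bags: B1 = {1, 3, 4}  B2 = {1, 2, 3}  B3 = {2, 3, 7}  B4 = {1, 3, 6}  B5 = {1, 4, 5}
Tree: B1–B2, B2–B3, B1–B4, B1–B5
Every bag has size at most 3, so the width is 3 − 1 = 2 and tw(G) ≤ 2. On the other hand G contains the 3-clique {1, 2, 3}. A clique must lie in a single bag of any decomposition, so no decomposition can have width below 2. The upper and lower bounds meet at 2, so that is the treewidth.

2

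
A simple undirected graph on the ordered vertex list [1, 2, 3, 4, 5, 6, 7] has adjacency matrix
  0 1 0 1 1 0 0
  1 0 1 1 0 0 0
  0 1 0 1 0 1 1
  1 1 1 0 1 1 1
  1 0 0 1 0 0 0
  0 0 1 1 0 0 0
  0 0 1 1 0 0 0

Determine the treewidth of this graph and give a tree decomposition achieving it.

Treewidth 2.
One such decomposition:
Bags: B1 = {2, 3, 4}  B2 = {3, 4, 7}  B3 = {3, 4, 6}  B4 = {1, 2, 4}  B5 = {1, 4, 5}
Tree: B1–B2, B2–B3, B1–B4, B4–B5

Each bag holds 3 vertices, so the decomposition has width 2, which upper-bounds the treewidth. Conversely, {1, 2, 4} is a clique of size 3, and the vertices of any clique must share a bag in every tree decomposition; so some bag has ≥ 3 vertices and tw(G) ≥ 2. The upper and lower bounds meet at 2, so that is the treewidth.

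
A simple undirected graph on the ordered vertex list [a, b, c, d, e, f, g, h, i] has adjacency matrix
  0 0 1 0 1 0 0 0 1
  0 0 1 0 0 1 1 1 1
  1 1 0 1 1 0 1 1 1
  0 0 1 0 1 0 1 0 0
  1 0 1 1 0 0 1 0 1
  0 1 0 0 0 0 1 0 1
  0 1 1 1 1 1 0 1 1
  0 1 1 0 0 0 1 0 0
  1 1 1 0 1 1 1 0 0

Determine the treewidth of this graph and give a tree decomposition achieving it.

The largest bag has 4 vertices, giving width 3; this decomposition certifies tw(G) ≤ 3. For the lower bound, the 4 vertices {c, d, e, g} are pairwise adjacent, and any tree decomposition puts a clique entirely inside one bag — forcing width ≥ 3. Combining the bounds, tw(G) = 3.

Treewidth 3.
Bags: B1 = {b, c, g, h}  B2 = {b, c, g, i}  B3 = {c, e, g, i}  B4 = {a, c, e, i}  B5 = {b, f, g, i}  B6 = {c, d, e, g}
Tree: B1–B2, B2–B3, B3–B4, B2–B5, B3–B6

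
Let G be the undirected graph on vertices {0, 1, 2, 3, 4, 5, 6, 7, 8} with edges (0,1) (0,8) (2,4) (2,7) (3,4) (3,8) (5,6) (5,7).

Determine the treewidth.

A width-1 tree decomposition is:
Bags: B1 = {5, 6}  B2 = {5, 7}  B3 = {2, 7}  B4 = {2, 4}  B5 = {3, 4}  B6 = {3, 8}  B7 = {0, 8}  B8 = {0, 1}
Tree: B1–B2, B2–B3, B3–B4, B4–B5, B5–B6, B6–B7, B7–B8
Every bag has size at most 2, so the width is 2 − 1 = 1 and tw(G) ≤ 1. Since G has at least one edge (e.g. 6–5), it is not an edgeless graph, so tw(G) ≥ 1. Therefore the treewidth is 1.

1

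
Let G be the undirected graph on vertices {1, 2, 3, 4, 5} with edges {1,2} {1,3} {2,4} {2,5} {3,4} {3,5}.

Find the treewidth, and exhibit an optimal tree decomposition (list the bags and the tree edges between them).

The largest bag has 3 vertices, giving width 2; this decomposition certifies tw(G) ≤ 2. Since 3–4–2–5–3 is a cycle in G, G is not acyclic. Forests are exactly the graphs of treewidth ≤ 1, so tw(G) ≥ 2. Therefore the treewidth is 2.

Treewidth 2.
One such decomposition:
Bags: B1 = {2, 3, 4}  B2 = {2, 3, 5}  B3 = {1, 2, 3}
Tree: B1–B2, B2–B3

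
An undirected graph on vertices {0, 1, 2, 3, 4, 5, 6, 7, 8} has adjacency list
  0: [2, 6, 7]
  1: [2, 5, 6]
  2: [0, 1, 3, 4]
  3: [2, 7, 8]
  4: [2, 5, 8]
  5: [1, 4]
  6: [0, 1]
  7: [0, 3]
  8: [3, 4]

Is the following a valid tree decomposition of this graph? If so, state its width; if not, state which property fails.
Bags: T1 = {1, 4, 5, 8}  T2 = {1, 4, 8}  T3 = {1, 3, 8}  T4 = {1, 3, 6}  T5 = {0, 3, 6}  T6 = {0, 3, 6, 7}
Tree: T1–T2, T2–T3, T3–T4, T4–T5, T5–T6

A tree decomposition must satisfy three properties: every vertex lies in some bag; for every edge, both endpoints lie together in some bag; and for every vertex, the bags containing it form a connected subtree. Here vertex 2 appears in no bag, so the decomposition is invalid.

No — vertex 2 appears in no bag.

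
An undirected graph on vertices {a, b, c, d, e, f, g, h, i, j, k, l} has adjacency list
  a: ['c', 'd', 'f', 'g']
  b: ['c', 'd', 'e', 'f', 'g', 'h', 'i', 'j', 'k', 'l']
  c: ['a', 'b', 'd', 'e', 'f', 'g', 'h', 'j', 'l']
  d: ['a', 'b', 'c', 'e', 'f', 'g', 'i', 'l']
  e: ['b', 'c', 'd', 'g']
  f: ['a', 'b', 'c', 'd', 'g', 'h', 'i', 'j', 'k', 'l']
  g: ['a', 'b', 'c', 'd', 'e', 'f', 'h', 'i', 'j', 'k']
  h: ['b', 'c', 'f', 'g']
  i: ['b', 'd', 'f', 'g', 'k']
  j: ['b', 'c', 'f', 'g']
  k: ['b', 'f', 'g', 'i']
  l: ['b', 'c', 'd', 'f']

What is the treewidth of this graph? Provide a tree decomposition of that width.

Treewidth 4.
Bags: B1 = {b, c, f, g, h}  B2 = {b, c, d, f, g}  B3 = {b, d, f, g, i}  B4 = {b, c, d, e, g}  B5 = {b, c, f, g, j}  B6 = {b, c, d, f, l}  B7 = {b, f, g, i, k}  B8 = {a, c, d, f, g}
Tree: B1–B2, B2–B3, B2–B4, B1–B5, B2–B6, B3–B7, B2–B8

Every bag has size at most 5, so the width is 5 − 1 = 4 and tw(G) ≤ 4. On the other hand G contains the 5-clique {b, c, d, e, g}. A clique must lie in a single bag of any decomposition, so no decomposition can have width below 4. Combining the bounds, tw(G) = 4.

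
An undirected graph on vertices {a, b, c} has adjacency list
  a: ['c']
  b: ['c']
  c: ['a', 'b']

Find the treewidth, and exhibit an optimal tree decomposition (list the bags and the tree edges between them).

Treewidth 1.
Bags: B1 = {b, c}  B2 = {a, c}
Tree: B1–B2

Every bag has size at most 2, so the width is 2 − 1 = 1 and tw(G) ≤ 1. G has an edge, so its treewidth is at least 1. Therefore the treewidth is 1.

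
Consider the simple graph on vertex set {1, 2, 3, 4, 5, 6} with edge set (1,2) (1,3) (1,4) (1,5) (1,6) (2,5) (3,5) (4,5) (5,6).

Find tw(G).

A width-2 tree decomposition is:
Bags: B1 = {1, 5, 6}  B2 = {1, 2, 5}  B3 = {1, 3, 5}  B4 = {1, 4, 5}
Tree: B1–B2, B1–B3, B3–B4
Every bag has size at most 3, so the width is 3 − 1 = 2 and tw(G) ≤ 2. On the other hand G contains the 3-clique {1, 2, 5}. A clique must lie in a single bag of any decomposition, so no decomposition can have width below 2. Combining the bounds, tw(G) = 2.

2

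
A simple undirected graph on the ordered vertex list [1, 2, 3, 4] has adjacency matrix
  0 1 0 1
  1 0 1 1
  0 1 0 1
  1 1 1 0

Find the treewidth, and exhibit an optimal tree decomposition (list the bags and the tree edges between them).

Each bag holds 3 vertices, so the decomposition has width 2, which upper-bounds the treewidth. Conversely, {1, 2, 4} is a clique of size 3, and the vertices of any clique must share a bag in every tree decomposition; so some bag has ≥ 3 vertices and tw(G) ≥ 2. Therefore the treewidth is 2.

Treewidth 2.
Bags: B1 = {1, 2, 4}  B2 = {2, 3, 4}
Tree: B1–B2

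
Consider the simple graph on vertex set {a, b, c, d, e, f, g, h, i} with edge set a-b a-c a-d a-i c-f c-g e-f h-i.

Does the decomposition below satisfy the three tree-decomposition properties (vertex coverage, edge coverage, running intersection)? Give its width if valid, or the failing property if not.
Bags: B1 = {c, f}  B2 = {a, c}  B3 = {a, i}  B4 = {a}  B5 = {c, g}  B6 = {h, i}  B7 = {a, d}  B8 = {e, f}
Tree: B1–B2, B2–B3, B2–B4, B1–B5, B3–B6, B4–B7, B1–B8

No — vertex b appears in no bag.

A tree decomposition must satisfy three properties: every vertex lies in some bag; for every edge, both endpoints lie together in some bag; and for every vertex, the bags containing it form a connected subtree. Here vertex b appears in no bag, so the decomposition is invalid.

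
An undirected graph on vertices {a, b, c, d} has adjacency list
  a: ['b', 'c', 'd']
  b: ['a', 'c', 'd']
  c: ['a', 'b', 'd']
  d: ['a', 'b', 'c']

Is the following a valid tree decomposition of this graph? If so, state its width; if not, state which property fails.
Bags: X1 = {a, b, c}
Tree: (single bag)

No — vertex d appears in no bag.

A tree decomposition must satisfy three properties: every vertex lies in some bag; for every edge, both endpoints lie together in some bag; and for every vertex, the bags containing it form a connected subtree. Here vertex d appears in no bag, so the decomposition is invalid.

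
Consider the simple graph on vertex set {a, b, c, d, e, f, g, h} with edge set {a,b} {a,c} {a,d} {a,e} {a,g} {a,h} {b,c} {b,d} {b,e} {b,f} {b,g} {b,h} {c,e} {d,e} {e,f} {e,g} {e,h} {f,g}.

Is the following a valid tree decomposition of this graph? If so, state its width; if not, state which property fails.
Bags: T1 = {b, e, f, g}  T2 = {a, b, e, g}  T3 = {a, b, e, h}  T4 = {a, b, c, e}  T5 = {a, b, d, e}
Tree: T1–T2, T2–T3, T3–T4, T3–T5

Yes; width 3.

Checking the three conditions: (i) the bags cover all of {a, b, c, d, e, f, g, h}; (ii) for each edge, some bag contains both endpoints; (iii) the bags containing any fixed vertex form a subtree. All hold, so the decomposition is valid with width 4 − 1 = 3.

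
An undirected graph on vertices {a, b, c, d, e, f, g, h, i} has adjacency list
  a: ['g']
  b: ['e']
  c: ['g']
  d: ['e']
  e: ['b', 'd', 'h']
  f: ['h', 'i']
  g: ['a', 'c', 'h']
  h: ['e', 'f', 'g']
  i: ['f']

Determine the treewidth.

A width-1 tree decomposition is:
Bags: B1 = {d, e}  B2 = {e, h}  B3 = {g, h}  B4 = {f, h}  B5 = {a, g}  B6 = {c, g}  B7 = {b, e}  B8 = {f, i}
Tree: B1–B2, B2–B3, B3–B4, B3–B5, B5–B6, B2–B7, B4–B8
The largest bag has 2 vertices, giving width 1; this decomposition certifies tw(G) ≤ 1. Any graph with an edge has treewidth ≥ 1, and G has the edge e–d. The upper and lower bounds meet at 1, so that is the treewidth.

1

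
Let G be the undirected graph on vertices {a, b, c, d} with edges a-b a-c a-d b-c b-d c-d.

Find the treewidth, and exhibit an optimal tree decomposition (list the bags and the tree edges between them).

With just one bag of size 4, the width is 4 − 1 = 3, so tw(G) ≤ 3. On the other hand G contains the 4-clique {a, b, c, d}. A clique must lie in a single bag of any decomposition, so no decomposition can have width below 3. Combining the bounds, tw(G) = 3.

Treewidth 3.
One such decomposition:
Bags: B1 = {a, b, c, d}
Tree: (single bag)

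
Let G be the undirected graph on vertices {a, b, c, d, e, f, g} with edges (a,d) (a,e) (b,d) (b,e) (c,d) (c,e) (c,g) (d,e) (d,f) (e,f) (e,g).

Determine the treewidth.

2

A width-2 tree decomposition is:
Bags: B1 = {b, d, e}  B2 = {c, d, e}  B3 = {c, e, g}  B4 = {a, d, e}  B5 = {d, e, f}
Tree: B1–B2, B2–B3, B2–B4, B1–B5
Each bag holds 3 vertices, so the decomposition has width 2, which upper-bounds the treewidth. For the lower bound, the 3 vertices {d, e, f} are pairwise adjacent, and any tree decomposition puts a clique entirely inside one bag — forcing width ≥ 2. Hence tw(G) = 2 exactly.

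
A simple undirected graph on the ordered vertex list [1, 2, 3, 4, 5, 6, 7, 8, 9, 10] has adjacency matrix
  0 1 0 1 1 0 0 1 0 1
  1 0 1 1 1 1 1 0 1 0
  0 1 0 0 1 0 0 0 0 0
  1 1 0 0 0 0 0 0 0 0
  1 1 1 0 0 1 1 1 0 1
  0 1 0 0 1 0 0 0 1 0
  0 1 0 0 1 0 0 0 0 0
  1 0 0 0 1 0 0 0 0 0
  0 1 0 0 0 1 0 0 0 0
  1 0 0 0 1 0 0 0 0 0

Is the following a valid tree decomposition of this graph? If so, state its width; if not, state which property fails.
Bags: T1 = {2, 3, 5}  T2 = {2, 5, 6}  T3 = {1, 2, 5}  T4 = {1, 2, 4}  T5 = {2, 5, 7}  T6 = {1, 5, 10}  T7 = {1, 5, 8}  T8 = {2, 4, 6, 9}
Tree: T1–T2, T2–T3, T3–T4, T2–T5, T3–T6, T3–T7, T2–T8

A tree decomposition must satisfy three properties: every vertex lies in some bag; for every edge, both endpoints lie together in some bag; and for every vertex, the bags containing it form a connected subtree. Here bags containing vertex 4 are not connected in the tree, so the decomposition is invalid.

No — bags containing vertex 4 are not connected in the tree.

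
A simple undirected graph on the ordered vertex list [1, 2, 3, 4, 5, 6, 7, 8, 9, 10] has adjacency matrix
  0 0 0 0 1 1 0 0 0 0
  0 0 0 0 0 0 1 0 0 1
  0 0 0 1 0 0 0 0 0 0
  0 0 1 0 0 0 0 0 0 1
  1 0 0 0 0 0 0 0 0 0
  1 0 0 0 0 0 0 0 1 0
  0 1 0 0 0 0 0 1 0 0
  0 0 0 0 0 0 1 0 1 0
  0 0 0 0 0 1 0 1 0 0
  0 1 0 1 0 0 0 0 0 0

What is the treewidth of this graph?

1

A width-1 tree decomposition is:
Bags: B1 = {1, 5}  B2 = {1, 6}  B3 = {6, 9}  B4 = {8, 9}  B5 = {7, 8}  B6 = {2, 7}  B7 = {2, 10}  B8 = {4, 10}  B9 = {3, 4}
Tree: B1–B2, B2–B3, B3–B4, B4–B5, B5–B6, B6–B7, B7–B8, B8–B9
Each bag holds 2 vertices, so the decomposition has width 1, which upper-bounds the treewidth. Any graph with an edge has treewidth ≥ 1, and G has the edge 5–1. Combining the bounds, tw(G) = 1.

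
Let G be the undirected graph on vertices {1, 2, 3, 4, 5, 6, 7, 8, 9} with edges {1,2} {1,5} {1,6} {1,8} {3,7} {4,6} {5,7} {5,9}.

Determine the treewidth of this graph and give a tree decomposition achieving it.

Treewidth 1.
Bags: B1 = {5, 9}  B2 = {5, 7}  B3 = {1, 5}  B4 = {1, 2}  B5 = {1, 6}  B6 = {3, 7}  B7 = {4, 6}  B8 = {1, 8}
Tree: B1–B2, B1–B3, B3–B4, B3–B5, B2–B6, B5–B7, B3–B8

The largest bag has 2 vertices, giving width 1; this decomposition certifies tw(G) ≤ 1. G has an edge, so its treewidth is at least 1. Hence tw(G) = 1 exactly.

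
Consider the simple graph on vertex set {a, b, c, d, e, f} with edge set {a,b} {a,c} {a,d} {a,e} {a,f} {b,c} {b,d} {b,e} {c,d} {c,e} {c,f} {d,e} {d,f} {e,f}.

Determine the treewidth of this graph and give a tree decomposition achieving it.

Treewidth 4.
One optimal decomposition is:
Bags: B1 = {a, c, d, e, f}  B2 = {a, b, c, d, e}
Tree: B1–B2

Each bag holds 5 vertices, so the decomposition has width 4, which upper-bounds the treewidth. For the lower bound, the 5 vertices {a, c, d, e, f} are pairwise adjacent, and any tree decomposition puts a clique entirely inside one bag — forcing width ≥ 4. Therefore the treewidth is 4.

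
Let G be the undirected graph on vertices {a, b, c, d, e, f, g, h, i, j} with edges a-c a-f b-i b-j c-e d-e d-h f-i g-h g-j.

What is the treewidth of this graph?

A width-2 tree decomposition is:
Bags: B1 = {a, f, i}  B2 = {a, b, i}  B3 = {a, b, j}  B4 = {a, g, j}  B5 = {a, g, h}  B6 = {a, d, h}  B7 = {a, d, e}  B8 = {a, c, e}
Tree: B1–B2, B2–B3, B3–B4, B4–B5, B5–B6, B6–B7, B7–B8
The largest bag has 3 vertices, giving width 2; this decomposition certifies tw(G) ≤ 2. For the lower bound, G contains the cycle a–f–i–b–j–g–h–d–e–c–a, so G is not a forest; only forests have treewidth ≤ 1, hence tw(G) ≥ 2. Therefore the treewidth is 2.

2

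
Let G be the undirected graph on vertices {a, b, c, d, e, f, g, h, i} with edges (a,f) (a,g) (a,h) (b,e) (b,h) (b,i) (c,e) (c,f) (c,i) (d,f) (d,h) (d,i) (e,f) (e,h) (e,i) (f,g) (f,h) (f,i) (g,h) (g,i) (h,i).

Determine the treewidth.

3

A width-3 tree decomposition is:
Bags: B1 = {e, f, h, i}  B2 = {b, e, h, i}  B3 = {c, e, f, i}  B4 = {d, f, h, i}  B5 = {f, g, h, i}  B6 = {a, f, g, h}
Tree: B1–B2, B1–B3, B1–B4, B1–B5, B5–B6
Each bag holds 4 vertices, so the decomposition has width 3, which upper-bounds the treewidth. On the other hand G contains the 4-clique {a, f, g, h}. A clique must lie in a single bag of any decomposition, so no decomposition can have width below 3. Combining the bounds, tw(G) = 3.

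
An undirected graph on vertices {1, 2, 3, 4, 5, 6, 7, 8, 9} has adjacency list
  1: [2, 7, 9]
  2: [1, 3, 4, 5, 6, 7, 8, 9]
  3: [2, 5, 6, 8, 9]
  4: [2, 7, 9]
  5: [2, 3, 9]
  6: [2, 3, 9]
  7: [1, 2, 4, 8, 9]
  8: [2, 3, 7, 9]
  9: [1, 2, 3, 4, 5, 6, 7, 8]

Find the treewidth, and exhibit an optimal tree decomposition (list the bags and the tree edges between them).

Every bag has size at most 4, so the width is 4 − 1 = 3 and tw(G) ≤ 3. On the other hand G contains the 4-clique {1, 2, 7, 9}. A clique must lie in a single bag of any decomposition, so no decomposition can have width below 3. Combining the bounds, tw(G) = 3.

Treewidth 3.
Bags: B1 = {2, 3, 8, 9}  B2 = {2, 7, 8, 9}  B3 = {1, 2, 7, 9}  B4 = {2, 4, 7, 9}  B5 = {2, 3, 5, 9}  B6 = {2, 3, 6, 9}
Tree: B1–B2, B2–B3, B2–B4, B1–B5, B1–B6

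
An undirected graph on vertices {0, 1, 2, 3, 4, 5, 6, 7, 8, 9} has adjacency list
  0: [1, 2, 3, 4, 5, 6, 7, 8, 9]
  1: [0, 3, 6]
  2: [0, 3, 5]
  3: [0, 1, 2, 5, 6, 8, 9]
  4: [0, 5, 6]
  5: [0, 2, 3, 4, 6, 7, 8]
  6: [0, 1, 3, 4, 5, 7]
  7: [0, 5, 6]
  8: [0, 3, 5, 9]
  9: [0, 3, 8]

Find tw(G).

A width-3 tree decomposition is:
Bags: B1 = {0, 2, 3, 5}  B2 = {0, 3, 5, 6}  B3 = {0, 4, 5, 6}  B4 = {0, 3, 5, 8}  B5 = {0, 5, 6, 7}  B6 = {0, 3, 8, 9}  B7 = {0, 1, 3, 6}
Tree: B1–B2, B2–B3, B2–B4, B3–B5, B4–B6, B2–B7
Each bag holds 4 vertices, so the decomposition has width 3, which upper-bounds the treewidth. For the lower bound, the 4 vertices {0, 1, 3, 6} are pairwise adjacent, and any tree decomposition puts a clique entirely inside one bag — forcing width ≥ 3. Combining the bounds, tw(G) = 3.

3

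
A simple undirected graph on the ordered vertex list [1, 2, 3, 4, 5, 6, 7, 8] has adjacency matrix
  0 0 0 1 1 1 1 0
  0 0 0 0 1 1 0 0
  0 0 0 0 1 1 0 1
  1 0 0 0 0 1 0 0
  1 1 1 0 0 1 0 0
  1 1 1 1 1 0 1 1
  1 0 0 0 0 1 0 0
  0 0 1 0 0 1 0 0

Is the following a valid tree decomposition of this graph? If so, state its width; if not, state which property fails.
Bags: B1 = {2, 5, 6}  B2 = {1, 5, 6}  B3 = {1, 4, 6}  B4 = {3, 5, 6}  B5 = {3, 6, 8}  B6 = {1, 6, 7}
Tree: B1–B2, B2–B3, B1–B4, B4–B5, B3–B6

Vertex coverage: the bags together contain {1, 2, 3, 4, 5, 6, 7, 8}, the full vertex set. Edge coverage: each edge of G has both endpoints in at least one bag. Running intersection: for every vertex, the bags containing it form a connected subtree. All three properties hold, so this is a valid tree decomposition of width max|bag| − 1 = 2, and hence tw(G) ≤ 2.

Yes; width 2.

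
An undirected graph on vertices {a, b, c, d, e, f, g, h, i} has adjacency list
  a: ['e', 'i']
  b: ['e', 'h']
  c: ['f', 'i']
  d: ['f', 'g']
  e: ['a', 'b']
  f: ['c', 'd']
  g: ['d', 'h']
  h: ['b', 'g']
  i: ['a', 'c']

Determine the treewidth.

A width-2 tree decomposition is:
Bags: B1 = {a, b, e}  B2 = {a, b, i}  B3 = {b, c, i}  B4 = {b, c, f}  B5 = {b, d, f}  B6 = {b, d, g}  B7 = {b, g, h}
Tree: B1–B2, B2–B3, B3–B4, B4–B5, B5–B6, B6–B7
Every bag has size at most 3, so the width is 3 − 1 = 2 and tw(G) ≤ 2. Since b–e–a–i–c–f–d–g–h–b is a cycle in G, G is not acyclic. Forests are exactly the graphs of treewidth ≤ 1, so tw(G) ≥ 2. Hence tw(G) = 2 exactly.

2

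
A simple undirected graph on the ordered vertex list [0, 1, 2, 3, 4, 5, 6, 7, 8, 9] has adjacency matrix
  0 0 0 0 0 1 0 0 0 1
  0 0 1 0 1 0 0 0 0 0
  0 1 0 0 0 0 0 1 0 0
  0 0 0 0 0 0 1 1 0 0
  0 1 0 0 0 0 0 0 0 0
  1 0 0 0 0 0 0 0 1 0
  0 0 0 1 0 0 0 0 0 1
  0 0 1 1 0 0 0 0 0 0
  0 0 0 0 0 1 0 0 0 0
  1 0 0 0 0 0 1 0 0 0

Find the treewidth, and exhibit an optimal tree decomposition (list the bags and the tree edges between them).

Treewidth 1.
Bags: B1 = {5, 8}  B2 = {0, 5}  B3 = {0, 9}  B4 = {6, 9}  B5 = {3, 6}  B6 = {3, 7}  B7 = {2, 7}  B8 = {1, 2}  B9 = {1, 4}
Tree: B1–B2, B2–B3, B3–B4, B4–B5, B5–B6, B6–B7, B7–B8, B8–B9

The largest bag has 2 vertices, giving width 1; this decomposition certifies tw(G) ≤ 1. G has an edge, so its treewidth is at least 1. Hence tw(G) = 1 exactly.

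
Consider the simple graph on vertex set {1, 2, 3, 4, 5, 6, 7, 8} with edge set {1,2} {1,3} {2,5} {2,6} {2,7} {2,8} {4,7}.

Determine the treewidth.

A width-1 tree decomposition is:
Bags: B1 = {2, 8}  B2 = {2, 7}  B3 = {2, 5}  B4 = {1, 2}  B5 = {1, 3}  B6 = {4, 7}  B7 = {2, 6}
Tree: B1–B2, B2–B3, B1–B4, B4–B5, B2–B6, B2–B7
Each bag holds 2 vertices, so the decomposition has width 1, which upper-bounds the treewidth. Since G has at least one edge (e.g. 8–2), it is not an edgeless graph, so tw(G) ≥ 1. Combining the bounds, tw(G) = 1.

1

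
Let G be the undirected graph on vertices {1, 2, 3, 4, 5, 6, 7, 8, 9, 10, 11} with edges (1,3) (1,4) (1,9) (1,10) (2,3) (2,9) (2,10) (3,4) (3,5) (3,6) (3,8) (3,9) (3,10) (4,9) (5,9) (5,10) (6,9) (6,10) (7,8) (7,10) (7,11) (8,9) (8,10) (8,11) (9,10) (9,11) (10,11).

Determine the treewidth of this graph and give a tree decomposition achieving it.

Treewidth 3.
One such decomposition:
Bags: B1 = {3, 8, 9, 10}  B2 = {2, 3, 9, 10}  B3 = {8, 9, 10, 11}  B4 = {7, 8, 10, 11}  B5 = {3, 5, 9, 10}  B6 = {3, 6, 9, 10}  B7 = {1, 3, 9, 10}  B8 = {1, 3, 4, 9}
Tree: B1–B2, B1–B3, B3–B4, B2–B5, B1–B6, B2–B7, B7–B8

Every bag has size at most 4, so the width is 4 − 1 = 3 and tw(G) ≤ 3. For the lower bound, the 4 vertices {8, 9, 10, 11} are pairwise adjacent, and any tree decomposition puts a clique entirely inside one bag — forcing width ≥ 3. Therefore the treewidth is 3.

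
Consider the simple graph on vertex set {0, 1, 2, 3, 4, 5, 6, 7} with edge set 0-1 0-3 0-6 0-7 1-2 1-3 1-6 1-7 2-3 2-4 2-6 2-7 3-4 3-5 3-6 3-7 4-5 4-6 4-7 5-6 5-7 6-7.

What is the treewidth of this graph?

A width-4 tree decomposition is:
Bags: B1 = {2, 3, 4, 6, 7}  B2 = {1, 2, 3, 6, 7}  B3 = {3, 4, 5, 6, 7}  B4 = {0, 1, 3, 6, 7}
Tree: B1–B2, B1–B3, B2–B4
Each bag holds 5 vertices, so the decomposition has width 4, which upper-bounds the treewidth. Conversely, {0, 1, 3, 6, 7} is a clique of size 5, and the vertices of any clique must share a bag in every tree decomposition; so some bag has ≥ 5 vertices and tw(G) ≥ 4. The upper and lower bounds meet at 4, so that is the treewidth.

4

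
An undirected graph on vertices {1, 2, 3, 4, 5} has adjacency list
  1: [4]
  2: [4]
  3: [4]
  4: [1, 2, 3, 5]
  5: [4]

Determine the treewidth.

1

A width-1 tree decomposition is:
Bags: B1 = {3, 4}  B2 = {2, 4}  B3 = {1, 4}  B4 = {4, 5}
Tree: B1–B2, B1–B3, B1–B4
The largest bag has 2 vertices, giving width 1; this decomposition certifies tw(G) ≤ 1. Any graph with an edge has treewidth ≥ 1, and G has the edge 4–3. Therefore the treewidth is 1.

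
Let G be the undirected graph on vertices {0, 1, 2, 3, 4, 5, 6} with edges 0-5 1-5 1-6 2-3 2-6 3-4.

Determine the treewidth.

1

A width-1 tree decomposition is:
Bags: B1 = {0, 5}  B2 = {1, 5}  B3 = {1, 6}  B4 = {2, 6}  B5 = {2, 3}  B6 = {3, 4}
Tree: B1–B2, B2–B3, B3–B4, B4–B5, B5–B6
Each bag holds 2 vertices, so the decomposition has width 1, which upper-bounds the treewidth. G has an edge, so its treewidth is at least 1. The upper and lower bounds meet at 1, so that is the treewidth.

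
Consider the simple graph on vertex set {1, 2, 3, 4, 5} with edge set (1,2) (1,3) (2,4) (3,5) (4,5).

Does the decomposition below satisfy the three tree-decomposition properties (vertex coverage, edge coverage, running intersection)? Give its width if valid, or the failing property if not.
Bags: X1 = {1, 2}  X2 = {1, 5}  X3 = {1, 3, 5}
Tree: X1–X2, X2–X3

A tree decomposition must satisfy three properties: every vertex lies in some bag; for every edge, both endpoints lie together in some bag; and for every vertex, the bags containing it form a connected subtree. Here vertex 4 appears in no bag, so the decomposition is invalid.

No — vertex 4 appears in no bag.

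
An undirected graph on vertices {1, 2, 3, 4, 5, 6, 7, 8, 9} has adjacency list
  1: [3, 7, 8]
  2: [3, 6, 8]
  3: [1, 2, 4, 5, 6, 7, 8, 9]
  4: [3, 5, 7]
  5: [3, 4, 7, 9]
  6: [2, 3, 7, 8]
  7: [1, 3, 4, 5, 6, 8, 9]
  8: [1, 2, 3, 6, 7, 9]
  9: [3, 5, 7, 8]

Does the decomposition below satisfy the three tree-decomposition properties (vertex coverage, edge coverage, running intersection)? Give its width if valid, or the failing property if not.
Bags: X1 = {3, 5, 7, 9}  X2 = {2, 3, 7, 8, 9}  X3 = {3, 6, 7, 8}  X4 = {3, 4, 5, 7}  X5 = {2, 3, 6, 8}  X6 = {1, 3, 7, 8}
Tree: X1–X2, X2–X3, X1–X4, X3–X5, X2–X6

No — bags containing vertex 2 are not connected in the tree.

A tree decomposition must satisfy three properties: every vertex lies in some bag; for every edge, both endpoints lie together in some bag; and for every vertex, the bags containing it form a connected subtree. Here bags containing vertex 2 are not connected in the tree, so the decomposition is invalid.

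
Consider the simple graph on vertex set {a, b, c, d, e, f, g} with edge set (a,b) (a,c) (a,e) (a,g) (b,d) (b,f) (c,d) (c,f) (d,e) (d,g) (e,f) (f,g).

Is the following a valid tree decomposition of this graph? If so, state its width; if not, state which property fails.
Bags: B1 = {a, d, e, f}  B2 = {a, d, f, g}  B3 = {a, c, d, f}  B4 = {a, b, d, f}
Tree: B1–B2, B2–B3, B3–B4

Yes; width 3.

Every vertex of G appears in some bag (union = {a, b, c, d, e, f, g}); every edge is covered by a bag; and for each vertex v the set of bags containing v is connected in the bag tree. The decomposition is therefore valid. The largest bag has 4 vertices, so the width is 3.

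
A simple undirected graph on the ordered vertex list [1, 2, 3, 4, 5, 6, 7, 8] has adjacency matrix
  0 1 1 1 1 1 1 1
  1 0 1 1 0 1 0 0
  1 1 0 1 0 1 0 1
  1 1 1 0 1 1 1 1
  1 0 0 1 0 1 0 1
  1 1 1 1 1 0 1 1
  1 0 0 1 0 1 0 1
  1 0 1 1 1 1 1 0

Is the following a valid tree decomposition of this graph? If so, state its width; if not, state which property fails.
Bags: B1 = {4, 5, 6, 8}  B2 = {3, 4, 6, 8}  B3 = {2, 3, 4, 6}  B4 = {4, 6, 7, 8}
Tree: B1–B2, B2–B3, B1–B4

No — vertex 1 appears in no bag.

A tree decomposition must satisfy three properties: every vertex lies in some bag; for every edge, both endpoints lie together in some bag; and for every vertex, the bags containing it form a connected subtree. Here vertex 1 appears in no bag, so the decomposition is invalid.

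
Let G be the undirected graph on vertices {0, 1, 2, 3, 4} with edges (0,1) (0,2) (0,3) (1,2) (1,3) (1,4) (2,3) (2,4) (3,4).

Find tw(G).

3

A width-3 tree decomposition is:
Bags: B1 = {0, 1, 2, 3}  B2 = {1, 2, 3, 4}
Tree: B1–B2
Every bag has size at most 4, so the width is 4 − 1 = 3 and tw(G) ≤ 3. For the lower bound, the 4 vertices {0, 1, 2, 3} are pairwise adjacent, and any tree decomposition puts a clique entirely inside one bag — forcing width ≥ 3. The upper and lower bounds meet at 3, so that is the treewidth.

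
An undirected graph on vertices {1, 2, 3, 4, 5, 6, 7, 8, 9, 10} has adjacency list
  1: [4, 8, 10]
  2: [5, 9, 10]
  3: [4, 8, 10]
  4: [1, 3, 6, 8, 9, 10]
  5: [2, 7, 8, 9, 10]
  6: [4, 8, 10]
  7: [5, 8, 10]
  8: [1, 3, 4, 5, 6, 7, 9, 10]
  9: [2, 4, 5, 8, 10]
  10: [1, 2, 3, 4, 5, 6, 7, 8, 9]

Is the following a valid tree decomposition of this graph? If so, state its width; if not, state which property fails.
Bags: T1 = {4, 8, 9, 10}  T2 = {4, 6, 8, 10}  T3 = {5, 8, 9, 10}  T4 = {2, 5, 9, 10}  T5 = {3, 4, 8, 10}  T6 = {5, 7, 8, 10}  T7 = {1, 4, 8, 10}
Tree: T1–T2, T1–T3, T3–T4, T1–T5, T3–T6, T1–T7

Yes; width 3.

Every vertex of G appears in some bag (union = {1, 2, 3, 4, 5, 6, 7, 8, 9, 10}); every edge is covered by a bag; and for each vertex v the set of bags containing v is connected in the bag tree. The decomposition is therefore valid. The largest bag has 4 vertices, so the width is 3.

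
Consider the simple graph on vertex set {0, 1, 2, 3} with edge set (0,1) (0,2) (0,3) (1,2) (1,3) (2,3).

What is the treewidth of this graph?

A width-3 tree decomposition is:
Bags: B1 = {0, 1, 2, 3}
Tree: (single bag)
A single bag containing all 4 vertices is trivially a valid decomposition of width 3. For the lower bound, the 4 vertices {0, 1, 2, 3} are pairwise adjacent, and any tree decomposition puts a clique entirely inside one bag — forcing width ≥ 3. Hence tw(G) = 3 exactly.

3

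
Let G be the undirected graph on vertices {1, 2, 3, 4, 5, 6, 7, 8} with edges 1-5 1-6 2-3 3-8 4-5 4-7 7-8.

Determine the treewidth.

1

A width-1 tree decomposition is:
Bags: B1 = {2, 3}  B2 = {3, 8}  B3 = {7, 8}  B4 = {4, 7}  B5 = {4, 5}  B6 = {1, 5}  B7 = {1, 6}
Tree: B1–B2, B2–B3, B3–B4, B4–B5, B5–B6, B6–B7
The largest bag has 2 vertices, giving width 1; this decomposition certifies tw(G) ≤ 1. Since G has at least one edge (e.g. 2–3), it is not an edgeless graph, so tw(G) ≥ 1. Hence tw(G) = 1 exactly.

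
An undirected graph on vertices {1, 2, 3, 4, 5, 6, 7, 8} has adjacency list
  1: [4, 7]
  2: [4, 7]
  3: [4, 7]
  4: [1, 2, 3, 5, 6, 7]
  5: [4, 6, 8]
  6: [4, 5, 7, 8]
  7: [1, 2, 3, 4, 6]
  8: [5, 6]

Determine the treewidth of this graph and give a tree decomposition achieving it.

Treewidth 2.
One optimal decomposition is:
Bags: B1 = {4, 5, 6}  B2 = {4, 6, 7}  B3 = {2, 4, 7}  B4 = {3, 4, 7}  B5 = {5, 6, 8}  B6 = {1, 4, 7}
Tree: B1–B2, B2–B3, B2–B4, B1–B5, B4–B6

Every bag has size at most 3, so the width is 3 − 1 = 2 and tw(G) ≤ 2. On the other hand G contains the 3-clique {5, 6, 8}. A clique must lie in a single bag of any decomposition, so no decomposition can have width below 2. Combining the bounds, tw(G) = 2.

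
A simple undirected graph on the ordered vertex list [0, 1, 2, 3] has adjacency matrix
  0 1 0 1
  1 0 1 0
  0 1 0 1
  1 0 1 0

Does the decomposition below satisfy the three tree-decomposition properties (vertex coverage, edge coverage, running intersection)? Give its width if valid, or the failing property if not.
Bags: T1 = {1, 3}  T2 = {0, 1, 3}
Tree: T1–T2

No — vertex 2 appears in no bag.

A tree decomposition must satisfy three properties: every vertex lies in some bag; for every edge, both endpoints lie together in some bag; and for every vertex, the bags containing it form a connected subtree. Here vertex 2 appears in no bag, so the decomposition is invalid.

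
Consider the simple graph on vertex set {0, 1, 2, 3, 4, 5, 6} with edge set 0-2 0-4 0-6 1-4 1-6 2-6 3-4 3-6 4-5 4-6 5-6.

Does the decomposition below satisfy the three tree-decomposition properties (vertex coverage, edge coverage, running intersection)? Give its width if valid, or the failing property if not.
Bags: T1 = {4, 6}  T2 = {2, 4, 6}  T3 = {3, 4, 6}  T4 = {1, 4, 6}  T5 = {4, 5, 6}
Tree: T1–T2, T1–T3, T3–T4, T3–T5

A tree decomposition must satisfy three properties: every vertex lies in some bag; for every edge, both endpoints lie together in some bag; and for every vertex, the bags containing it form a connected subtree. Here vertex 0 appears in no bag, so the decomposition is invalid.

No — vertex 0 appears in no bag.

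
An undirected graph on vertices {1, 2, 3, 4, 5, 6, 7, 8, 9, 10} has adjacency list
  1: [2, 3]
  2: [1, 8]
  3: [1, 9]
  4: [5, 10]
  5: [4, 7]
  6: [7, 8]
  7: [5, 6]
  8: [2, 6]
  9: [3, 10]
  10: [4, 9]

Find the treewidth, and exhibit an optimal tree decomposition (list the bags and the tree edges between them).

Treewidth 2.
One optimal decomposition is:
Bags: B1 = {4, 5, 10}  B2 = {5, 7, 10}  B3 = {6, 7, 10}  B4 = {6, 8, 10}  B5 = {2, 8, 10}  B6 = {1, 2, 10}  B7 = {1, 3, 10}  B8 = {3, 9, 10}
Tree: B1–B2, B2–B3, B3–B4, B4–B5, B5–B6, B6–B7, B7–B8

Every bag has size at most 3, so the width is 3 − 1 = 2 and tw(G) ≤ 2. The edges 10–4–5–7–6–8–2–1–3–9–10 form a cycle, so G is not a tree and its treewidth is at least 2. Hence tw(G) = 2 exactly.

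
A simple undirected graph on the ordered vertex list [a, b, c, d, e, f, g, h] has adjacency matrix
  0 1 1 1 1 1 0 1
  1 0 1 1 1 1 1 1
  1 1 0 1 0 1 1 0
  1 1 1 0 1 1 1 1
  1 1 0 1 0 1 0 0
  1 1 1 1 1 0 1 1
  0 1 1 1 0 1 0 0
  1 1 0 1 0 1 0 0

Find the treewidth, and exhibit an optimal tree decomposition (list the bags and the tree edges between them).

Treewidth 4.
Bags: B1 = {a, b, c, d, f}  B2 = {b, c, d, f, g}  B3 = {a, b, d, e, f}  B4 = {a, b, d, f, h}
Tree: B1–B2, B1–B3, B1–B4

Each bag holds 5 vertices, so the decomposition has width 4, which upper-bounds the treewidth. On the other hand G contains the 5-clique {b, c, d, f, g}. A clique must lie in a single bag of any decomposition, so no decomposition can have width below 4. Therefore the treewidth is 4.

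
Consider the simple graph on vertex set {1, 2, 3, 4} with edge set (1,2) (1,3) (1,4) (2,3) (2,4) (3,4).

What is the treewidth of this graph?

3

A width-3 tree decomposition is:
Bags: B1 = {1, 2, 3, 4}
Tree: (single bag)
With just one bag of size 4, the width is 4 − 1 = 3, so tw(G) ≤ 3. On the other hand G contains the 4-clique {1, 2, 3, 4}. A clique must lie in a single bag of any decomposition, so no decomposition can have width below 3. The upper and lower bounds meet at 3, so that is the treewidth.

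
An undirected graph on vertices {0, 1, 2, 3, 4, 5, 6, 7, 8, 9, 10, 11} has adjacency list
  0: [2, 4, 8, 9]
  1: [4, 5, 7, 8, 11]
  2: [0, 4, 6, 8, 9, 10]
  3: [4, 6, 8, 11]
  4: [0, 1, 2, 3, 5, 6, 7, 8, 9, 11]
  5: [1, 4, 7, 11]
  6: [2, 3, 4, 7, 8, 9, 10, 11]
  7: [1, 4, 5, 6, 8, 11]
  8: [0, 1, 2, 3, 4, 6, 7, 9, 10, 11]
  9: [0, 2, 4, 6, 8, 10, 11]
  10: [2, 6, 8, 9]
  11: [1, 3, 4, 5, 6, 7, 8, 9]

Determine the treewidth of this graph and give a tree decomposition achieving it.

Treewidth 4.
One optimal decomposition is:
Bags: B1 = {4, 6, 8, 9, 11}  B2 = {2, 4, 6, 8, 9}  B3 = {2, 6, 8, 9, 10}  B4 = {4, 6, 7, 8, 11}  B5 = {0, 2, 4, 8, 9}  B6 = {1, 4, 7, 8, 11}  B7 = {1, 4, 5, 7, 11}  B8 = {3, 4, 6, 8, 11}
Tree: B1–B2, B2–B3, B1–B4, B2–B5, B4–B6, B6–B7, B4–B8

Every bag has size at most 5, so the width is 5 − 1 = 4 and tw(G) ≤ 4. On the other hand G contains the 5-clique {2, 6, 8, 9, 10}. A clique must lie in a single bag of any decomposition, so no decomposition can have width below 4. Therefore the treewidth is 4.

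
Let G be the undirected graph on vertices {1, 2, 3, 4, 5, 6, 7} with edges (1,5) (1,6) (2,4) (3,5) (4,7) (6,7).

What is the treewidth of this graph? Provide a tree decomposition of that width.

Treewidth 1.
Bags: B1 = {3, 5}  B2 = {1, 5}  B3 = {1, 6}  B4 = {6, 7}  B5 = {4, 7}  B6 = {2, 4}
Tree: B1–B2, B2–B3, B3–B4, B4–B5, B5–B6

Every bag has size at most 2, so the width is 2 − 1 = 1 and tw(G) ≤ 1. G has an edge, so its treewidth is at least 1. Hence tw(G) = 1 exactly.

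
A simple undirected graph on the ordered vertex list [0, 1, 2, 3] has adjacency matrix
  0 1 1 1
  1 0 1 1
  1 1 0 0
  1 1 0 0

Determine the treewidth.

2

A width-2 tree decomposition is:
Bags: B1 = {0, 1, 2}  B2 = {0, 1, 3}
Tree: B1–B2
Every bag has size at most 3, so the width is 3 − 1 = 2 and tw(G) ≤ 2. For the lower bound, the 3 vertices {0, 1, 2} are pairwise adjacent, and any tree decomposition puts a clique entirely inside one bag — forcing width ≥ 2. Hence tw(G) = 2 exactly.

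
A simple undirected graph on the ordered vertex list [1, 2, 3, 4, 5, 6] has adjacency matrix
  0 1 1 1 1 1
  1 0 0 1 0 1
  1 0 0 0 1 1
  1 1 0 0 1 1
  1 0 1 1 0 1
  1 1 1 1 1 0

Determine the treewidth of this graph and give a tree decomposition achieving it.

Every bag has size at most 4, so the width is 4 − 1 = 3 and tw(G) ≤ 3. For the lower bound, the 4 vertices {1, 3, 5, 6} are pairwise adjacent, and any tree decomposition puts a clique entirely inside one bag — forcing width ≥ 3. The upper and lower bounds meet at 3, so that is the treewidth.

Treewidth 3.
Bags: B1 = {1, 2, 4, 6}  B2 = {1, 4, 5, 6}  B3 = {1, 3, 5, 6}
Tree: B1–B2, B2–B3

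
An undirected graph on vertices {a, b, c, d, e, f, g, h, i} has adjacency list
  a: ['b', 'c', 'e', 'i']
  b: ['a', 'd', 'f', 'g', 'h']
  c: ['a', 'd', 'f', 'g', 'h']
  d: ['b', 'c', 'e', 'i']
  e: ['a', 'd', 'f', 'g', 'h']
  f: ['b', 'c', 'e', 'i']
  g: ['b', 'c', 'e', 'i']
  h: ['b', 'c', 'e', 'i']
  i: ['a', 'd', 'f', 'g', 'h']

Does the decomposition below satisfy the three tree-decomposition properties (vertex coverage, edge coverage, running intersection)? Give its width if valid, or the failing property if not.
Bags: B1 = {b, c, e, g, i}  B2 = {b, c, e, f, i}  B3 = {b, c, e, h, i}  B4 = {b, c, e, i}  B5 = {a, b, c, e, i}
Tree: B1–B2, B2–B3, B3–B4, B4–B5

No — vertex d appears in no bag.

A tree decomposition must satisfy three properties: every vertex lies in some bag; for every edge, both endpoints lie together in some bag; and for every vertex, the bags containing it form a connected subtree. Here vertex d appears in no bag, so the decomposition is invalid.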